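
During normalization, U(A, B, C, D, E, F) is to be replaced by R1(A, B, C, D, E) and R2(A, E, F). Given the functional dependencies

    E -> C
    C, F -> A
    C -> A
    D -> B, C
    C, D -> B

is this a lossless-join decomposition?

Common attributes: R1 ∩ R2 = {A, E}.
Closure of {A, E}: E → C applies, adding C. So (A, E)⁺ = {A, C, E}.
The closure contains neither all of R1 = {A, B, C, D, E} nor all of R2 = {A, E, F}, so the common attributes are not a superkey of either fragment. The join is lossy.

No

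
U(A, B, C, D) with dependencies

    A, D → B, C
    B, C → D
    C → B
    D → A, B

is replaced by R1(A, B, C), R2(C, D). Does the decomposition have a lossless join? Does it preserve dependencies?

lossless and dependency-preserving

Lossless test: (C)⁺ = {A, B, C, D}, which contains all of one fragment — lossless.
Dependency preservation: A, D → B, C; B, C → D; D → A, B are not contained in any single fragment, but the restricted closure of each left-hand side across the fragments still reaches the right-hand side; the remaining FDs each lie inside some fragment. All dependencies are preserved.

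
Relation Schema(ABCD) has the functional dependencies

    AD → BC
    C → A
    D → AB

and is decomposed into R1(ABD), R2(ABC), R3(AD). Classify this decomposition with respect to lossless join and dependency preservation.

lossy and not dependency-preserving

Lossless test (chase): Rows 1 and 3 agree on AD; apply AD→BC and equate their BC entries. No row becomes fully distinguished — the join is lossy.
Dependency preservation: the restricted closure of {AD} across the fragments never reaches {BC}, so AD → BC cannot be enforced without a join — not preserved.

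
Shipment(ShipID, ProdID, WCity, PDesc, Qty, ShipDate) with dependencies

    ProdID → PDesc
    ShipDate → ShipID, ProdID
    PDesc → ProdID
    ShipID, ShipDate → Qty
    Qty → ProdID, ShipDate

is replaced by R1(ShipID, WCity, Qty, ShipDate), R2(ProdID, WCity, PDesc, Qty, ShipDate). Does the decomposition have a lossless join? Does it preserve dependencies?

lossless and dependency-preserving

Lossless test: (WCity, Qty, ShipDate)⁺ = {ShipID, ProdID, WCity, PDesc, Qty, ShipDate}, which contains all of one fragment — lossless.
Dependency preservation: ShipDate → ShipID, ProdID is not contained in any single fragment, but the restricted closure of its left-hand side across the fragments still reaches the right-hand side; the remaining FDs each lie inside some fragment. All dependencies are preserved.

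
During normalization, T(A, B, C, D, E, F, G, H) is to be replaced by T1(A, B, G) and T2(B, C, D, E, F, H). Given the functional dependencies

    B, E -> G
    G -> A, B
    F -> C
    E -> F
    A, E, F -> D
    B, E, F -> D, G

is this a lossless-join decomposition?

Common attributes: T1 ∩ T2 = {B}.
No dependency enlarges {B}, so (B)⁺ = {B}.
The closure contains neither all of T1 = {A, B, G} nor all of T2 = {B, C, D, E, F, H}, so the common attributes are not a superkey of either fragment. The join is lossy.

No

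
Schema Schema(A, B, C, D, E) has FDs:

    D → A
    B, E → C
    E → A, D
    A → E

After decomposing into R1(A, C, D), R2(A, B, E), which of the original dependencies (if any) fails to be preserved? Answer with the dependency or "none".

B, E → C

Check B, E → C: no single fragment contains all of {B, C, E}, and the restricted closure of {B, E} across the fragments never reaches {C}.
D → A is preserved.
E → A, D is preserved.
A → E is preserved.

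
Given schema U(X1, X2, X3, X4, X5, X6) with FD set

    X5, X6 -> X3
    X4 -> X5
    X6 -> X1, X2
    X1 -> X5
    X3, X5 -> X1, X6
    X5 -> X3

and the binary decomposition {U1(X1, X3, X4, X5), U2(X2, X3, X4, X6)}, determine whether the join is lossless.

Common attributes: U1 ∩ U2 = {X3, X4}.
Closure of {X3, X4}: X4 → X5 applies, adding X5; X3, X5 → X1, X6 applies, adding X1, X6; X6 → X1, X2 applies, adding X2. So (X3, X4)⁺ = {X1, X2, X3, X4, X5, X6}.
This closure contains every attribute of U1, so U1 ∩ U2 → U1. The join is lossless.

Yes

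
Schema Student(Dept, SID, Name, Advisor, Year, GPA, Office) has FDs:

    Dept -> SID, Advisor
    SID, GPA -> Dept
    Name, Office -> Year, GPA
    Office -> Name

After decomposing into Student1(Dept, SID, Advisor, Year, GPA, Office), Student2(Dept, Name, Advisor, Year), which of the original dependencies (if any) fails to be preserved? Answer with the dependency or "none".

Check Office → Name: no single fragment contains all of {Name, Office}, and the restricted closure of {Office} across the fragments never reaches {Name}.
Dept → SID, Advisor is preserved.
SID, GPA → Dept is preserved.
Name, Office → Year, GPA is preserved.

Office -> Name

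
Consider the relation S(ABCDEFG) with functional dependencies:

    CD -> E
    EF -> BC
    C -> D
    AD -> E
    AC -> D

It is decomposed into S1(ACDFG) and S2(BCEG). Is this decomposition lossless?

Common attributes: S1 ∩ S2 = {CG}.
Closure of {CG}: C → D applies, adding D; CD → E applies, adding E. So (CG)⁺ = {CDEG}.
The closure contains neither all of S1 = {ACDFG} nor all of S2 = {BCEG}, so the common attributes are not a superkey of either fragment. The join is lossy.

No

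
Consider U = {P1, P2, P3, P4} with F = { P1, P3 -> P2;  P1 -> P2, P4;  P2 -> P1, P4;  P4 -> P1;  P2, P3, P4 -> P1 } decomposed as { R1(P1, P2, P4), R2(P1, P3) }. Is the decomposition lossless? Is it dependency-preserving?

Lossless test: (P1)⁺ = {P1, P2, P4}, which contains all of one fragment — lossless.
Dependency preservation: P1, P3 → P2; P2, P3, P4 → P1 are not contained in any single fragment, but the restricted closure of each left-hand side across the fragments still reaches the right-hand side; the remaining FDs each lie inside some fragment. All dependencies are preserved.

lossless and dependency-preserving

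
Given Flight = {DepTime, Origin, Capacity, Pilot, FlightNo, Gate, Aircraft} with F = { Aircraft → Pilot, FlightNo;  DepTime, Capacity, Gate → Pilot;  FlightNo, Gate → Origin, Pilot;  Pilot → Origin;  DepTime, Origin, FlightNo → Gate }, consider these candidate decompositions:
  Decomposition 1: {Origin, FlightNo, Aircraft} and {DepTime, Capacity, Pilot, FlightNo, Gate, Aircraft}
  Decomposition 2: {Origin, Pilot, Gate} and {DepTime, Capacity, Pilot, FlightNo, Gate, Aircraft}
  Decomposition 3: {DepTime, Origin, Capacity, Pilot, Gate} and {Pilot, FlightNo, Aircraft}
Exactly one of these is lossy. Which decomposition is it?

Decomposition 1: common = {FlightNo, Aircraft}, closure = {Origin, Pilot, FlightNo, Aircraft} → lossless.
Decomposition 2: common = {Pilot, Gate}, closure = {Origin, Pilot, Gate} → lossless.
Decomposition 3: common = {Pilot}, closure = {Origin, Pilot} → lossy.

Decomposition 3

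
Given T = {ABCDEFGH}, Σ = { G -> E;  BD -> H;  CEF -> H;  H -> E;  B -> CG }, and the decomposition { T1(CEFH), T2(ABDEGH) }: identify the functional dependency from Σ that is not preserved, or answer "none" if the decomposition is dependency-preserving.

Check B → CG: no single fragment contains all of {BCG}, and the restricted closure of {B} across the fragments never reaches {CG}.
G → E is preserved.
BD → H is preserved.
CEF → H is preserved.
H → E is preserved.

B -> CG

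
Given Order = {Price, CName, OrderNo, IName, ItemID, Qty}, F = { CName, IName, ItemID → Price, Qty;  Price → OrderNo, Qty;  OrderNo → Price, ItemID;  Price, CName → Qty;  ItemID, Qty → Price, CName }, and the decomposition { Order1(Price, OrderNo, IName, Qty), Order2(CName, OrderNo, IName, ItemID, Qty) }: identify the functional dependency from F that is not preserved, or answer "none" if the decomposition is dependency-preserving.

none

CName, IName, ItemID → Price, Qty: restricted closure across fragments reaches Price, Qty.
Price → OrderNo, Qty lies within Order1.
OrderNo → Price, ItemID: restricted closure across fragments reaches Price, ItemID.
Price, CName → Qty: restricted closure across fragments reaches Qty.
ItemID, Qty → Price, CName: restricted closure across fragments reaches Price, CName.
Every dependency is enforceable on the fragments, so the decomposition is dependency-preserving.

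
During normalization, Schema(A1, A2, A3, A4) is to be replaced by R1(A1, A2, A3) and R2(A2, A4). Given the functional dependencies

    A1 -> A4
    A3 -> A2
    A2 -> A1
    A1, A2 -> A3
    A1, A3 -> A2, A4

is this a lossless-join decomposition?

Common attributes: R1 ∩ R2 = {A2}.
Closure of {A2}: A2 → A1 applies, adding A1; A1, A2 → A3 applies, adding A3; A1, A3 → A2, A4 applies, adding A4. So (A2)⁺ = {A1, A2, A3, A4}.
This closure contains every attribute of R1, so R1 ∩ R2 → R1. The join is lossless.

Yes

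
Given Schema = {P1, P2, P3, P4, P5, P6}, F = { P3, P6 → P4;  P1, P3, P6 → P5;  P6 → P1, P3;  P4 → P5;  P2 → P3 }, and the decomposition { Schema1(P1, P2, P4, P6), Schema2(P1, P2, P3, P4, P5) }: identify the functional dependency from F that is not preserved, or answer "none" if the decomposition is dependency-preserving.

Check P6 → P1, P3: no single fragment contains all of {P1, P3, P6}, and the restricted closure of {P6} across the fragments never reaches {P1, P3}.
P3, P6 → P4 is preserved.
P1, P3, P6 → P5 is preserved.
P4 → P5 is preserved.
P2 → P3 is preserved.

P6 → P1, P3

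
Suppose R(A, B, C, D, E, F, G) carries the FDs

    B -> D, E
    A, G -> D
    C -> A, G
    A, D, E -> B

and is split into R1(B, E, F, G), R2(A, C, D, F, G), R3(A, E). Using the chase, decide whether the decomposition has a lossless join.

No

Chase test. Columns are A, B, C, D, E, F, G; row i has aⱼ where attribute j ∈ Ri, else bᵢⱼ.
Initial tableau (one row per fragment):
  row 1: b11 a2 b13 b14 a5 a6 a7
  row 2: a1 b22 a3 a4 b25 a6 a7
  row 3: a1 b32 b33 b34 a5 b36 b37
No row becomes fully distinguished — the join is lossy.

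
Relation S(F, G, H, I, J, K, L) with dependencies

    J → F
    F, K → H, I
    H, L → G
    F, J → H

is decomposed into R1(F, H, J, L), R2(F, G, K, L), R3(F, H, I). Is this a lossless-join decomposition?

No

Chase test. Columns are F, G, H, I, J, K, L; row i has aⱼ where attribute j ∈ Ri, else bᵢⱼ.
Initial tableau (one row per fragment):
  row 1: a1 b12 a3 b14 a5 b16 a7
  row 2: a1 a2 b23 b24 b25 a6 a7
  row 3: a1 b32 a3 a4 b35 b36 b37
No row becomes fully distinguished — the join is lossy.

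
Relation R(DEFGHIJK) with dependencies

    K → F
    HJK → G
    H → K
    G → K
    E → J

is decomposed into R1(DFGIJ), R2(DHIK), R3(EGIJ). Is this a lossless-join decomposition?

Chase test. Columns are DEFGHIJK; row i has aⱼ where attribute j ∈ Ri, else bᵢⱼ.
Initial tableau (one row per fragment):
  row 1: a1 b12 a3 a4 b15 a6 a7 b18
  row 2: a1 b22 b23 b24 a5 a6 b27 a8
  row 3: b31 a2 b33 a4 b35 a6 a7 b38
Rows 1 and 3 agree on G; apply G→K and equate their K entries.
Rows 1 and 3 agree on K; apply K→F and equate their F entries.
No row becomes fully distinguished — the join is lossy.

No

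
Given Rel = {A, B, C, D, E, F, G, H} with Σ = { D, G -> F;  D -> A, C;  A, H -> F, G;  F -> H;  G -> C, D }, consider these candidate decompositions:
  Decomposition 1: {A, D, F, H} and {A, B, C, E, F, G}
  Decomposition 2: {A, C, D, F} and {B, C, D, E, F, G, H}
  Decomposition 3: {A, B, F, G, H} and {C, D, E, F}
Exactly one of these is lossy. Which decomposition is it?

Decomposition 1: common = {A, F}, closure = {A, C, D, F, G, H} → lossless.
Decomposition 2: common = {C, D, F}, closure = {A, C, D, F, G, H} → lossless.
Decomposition 3: common = {F}, closure = {F, H} → lossy.

Decomposition 3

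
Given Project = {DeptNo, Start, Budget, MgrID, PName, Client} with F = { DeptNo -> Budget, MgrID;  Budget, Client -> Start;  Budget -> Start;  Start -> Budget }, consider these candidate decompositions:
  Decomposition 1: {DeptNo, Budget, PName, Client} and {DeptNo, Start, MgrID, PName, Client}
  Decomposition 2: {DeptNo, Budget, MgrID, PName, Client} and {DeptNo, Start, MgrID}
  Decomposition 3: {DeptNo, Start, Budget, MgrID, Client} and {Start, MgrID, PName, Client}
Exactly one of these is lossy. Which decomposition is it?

Decomposition 1: common = {DeptNo, PName, Client}, closure = {DeptNo, Start, Budget, MgrID, PName, Client} → lossless.
Decomposition 2: common = {DeptNo, MgrID}, closure = {DeptNo, Start, Budget, MgrID} → lossless.
Decomposition 3: common = {Start, MgrID, Client}, closure = {Start, Budget, MgrID, Client} → lossy.

Decomposition 3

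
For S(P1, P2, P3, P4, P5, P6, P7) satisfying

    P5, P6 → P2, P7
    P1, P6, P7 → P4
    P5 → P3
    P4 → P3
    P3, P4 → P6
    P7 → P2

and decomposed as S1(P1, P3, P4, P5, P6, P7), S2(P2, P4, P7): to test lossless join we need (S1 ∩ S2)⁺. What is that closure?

S1 ∩ S2 = {P4, P7}.
P4 → P3 applies, adding P3
P3, P4 → P6 applies, adding P6
P7 → P2 applies, adding P2
Closure: {P2, P3, P4, P6, P7}.

P2, P3, P4, P6, P7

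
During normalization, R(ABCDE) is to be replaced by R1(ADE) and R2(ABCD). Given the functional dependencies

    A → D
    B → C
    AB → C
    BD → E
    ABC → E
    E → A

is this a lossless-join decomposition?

No

Common attributes: R1 ∩ R2 = {AD}.
No dependency enlarges {AD}, so (AD)⁺ = {AD}.
The closure contains neither all of R1 = {ADE} nor all of R2 = {ABCD}, so the common attributes are not a superkey of either fragment. The join is lossy.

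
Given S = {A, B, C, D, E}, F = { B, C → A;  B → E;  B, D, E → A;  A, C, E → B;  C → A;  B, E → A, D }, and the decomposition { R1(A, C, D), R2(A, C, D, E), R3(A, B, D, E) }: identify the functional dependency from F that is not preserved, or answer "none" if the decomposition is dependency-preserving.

A, C, E → B

Check A, C, E → B: no single fragment contains all of {A, B, C, E}, and the restricted closure of {A, C, E} across the fragments never reaches {B}.
B, C → A is preserved.
B → E is preserved.
B, D, E → A is preserved.
C → A is preserved.
B, E → A, D is preserved.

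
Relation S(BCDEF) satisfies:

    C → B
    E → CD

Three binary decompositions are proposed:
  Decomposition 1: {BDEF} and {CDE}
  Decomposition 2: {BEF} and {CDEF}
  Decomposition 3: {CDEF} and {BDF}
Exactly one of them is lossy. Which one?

Decomposition 3

Decomposition 1: common = {DE}, closure = {BCDE} → lossless.
Decomposition 2: common = {EF}, closure = {BCDEF} → lossless.
Decomposition 3: common = {DF}, closure = {DF} → lossy.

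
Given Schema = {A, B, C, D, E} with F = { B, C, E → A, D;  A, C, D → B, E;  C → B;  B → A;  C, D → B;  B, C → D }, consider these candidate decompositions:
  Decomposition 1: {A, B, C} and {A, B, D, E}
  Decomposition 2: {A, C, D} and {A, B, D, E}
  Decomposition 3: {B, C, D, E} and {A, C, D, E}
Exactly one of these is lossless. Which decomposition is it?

Decomposition 1: common = {A, B}, closure = {A, B} → lossy.
Decomposition 2: common = {A, D}, closure = {A, D} → lossy.
Decomposition 3: common = {C, D, E}, closure = {A, B, C, D, E} → lossless.

Decomposition 3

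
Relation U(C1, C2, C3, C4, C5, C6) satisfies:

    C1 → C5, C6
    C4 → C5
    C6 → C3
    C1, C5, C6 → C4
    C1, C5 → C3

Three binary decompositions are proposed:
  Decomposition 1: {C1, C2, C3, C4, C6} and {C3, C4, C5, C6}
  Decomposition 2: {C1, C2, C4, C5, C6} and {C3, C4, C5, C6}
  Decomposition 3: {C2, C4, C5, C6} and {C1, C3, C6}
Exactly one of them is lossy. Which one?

Decomposition 3

Decomposition 1: common = {C3, C4, C6}, closure = {C3, C4, C5, C6} → lossless.
Decomposition 2: common = {C4, C5, C6}, closure = {C3, C4, C5, C6} → lossless.
Decomposition 3: common = {C6}, closure = {C3, C6} → lossy.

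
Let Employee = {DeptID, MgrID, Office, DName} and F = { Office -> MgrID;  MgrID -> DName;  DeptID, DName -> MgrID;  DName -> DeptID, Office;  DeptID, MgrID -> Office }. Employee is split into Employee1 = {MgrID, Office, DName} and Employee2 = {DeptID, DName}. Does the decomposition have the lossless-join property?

Common attributes: Employee1 ∩ Employee2 = {DName}.
Closure of {DName}: DName → DeptID, Office applies, adding DeptID, Office; Office → MgrID applies, adding MgrID. So (DName)⁺ = {DeptID, MgrID, Office, DName}.
This closure contains every attribute of Employee1, so Employee1 ∩ Employee2 → Employee1. The join is lossless.

Yes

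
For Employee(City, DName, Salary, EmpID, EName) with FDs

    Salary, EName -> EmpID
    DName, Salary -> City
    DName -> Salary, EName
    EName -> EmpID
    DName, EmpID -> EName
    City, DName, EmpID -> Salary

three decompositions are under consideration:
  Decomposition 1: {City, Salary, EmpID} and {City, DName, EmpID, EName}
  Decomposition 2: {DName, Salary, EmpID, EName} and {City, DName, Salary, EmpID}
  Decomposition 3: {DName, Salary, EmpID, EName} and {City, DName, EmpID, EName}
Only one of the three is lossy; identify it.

Decomposition 1

Decomposition 1: common = {City, EmpID}, closure = {City, EmpID} → lossy.
Decomposition 2: common = {DName, Salary, EmpID}, closure = {City, DName, Salary, EmpID, EName} → lossless.
Decomposition 3: common = {DName, EmpID, EName}, closure = {City, DName, Salary, EmpID, EName} → lossless.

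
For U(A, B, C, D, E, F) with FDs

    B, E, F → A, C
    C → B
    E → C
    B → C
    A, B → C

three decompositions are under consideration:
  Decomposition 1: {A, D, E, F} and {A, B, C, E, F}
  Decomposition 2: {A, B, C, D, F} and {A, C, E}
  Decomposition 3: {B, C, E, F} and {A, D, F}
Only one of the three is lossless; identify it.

Decomposition 1

Decomposition 1: common = {A, E, F}, closure = {A, B, C, E, F} → lossless.
Decomposition 2: common = {A, C}, closure = {A, B, C} → lossy.
Decomposition 3: common = {F}, closure = {F} → lossy.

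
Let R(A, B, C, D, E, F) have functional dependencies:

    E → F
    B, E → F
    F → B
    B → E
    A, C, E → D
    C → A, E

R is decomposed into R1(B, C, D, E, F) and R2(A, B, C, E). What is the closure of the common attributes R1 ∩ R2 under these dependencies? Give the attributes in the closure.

R1 ∩ R2 = {B, C, E}.
E → F applies, adding F
C → A, E applies, adding A
A, C, E → D applies, adding D
Closure: {A, B, C, D, E, F}.

A, B, C, D, E, F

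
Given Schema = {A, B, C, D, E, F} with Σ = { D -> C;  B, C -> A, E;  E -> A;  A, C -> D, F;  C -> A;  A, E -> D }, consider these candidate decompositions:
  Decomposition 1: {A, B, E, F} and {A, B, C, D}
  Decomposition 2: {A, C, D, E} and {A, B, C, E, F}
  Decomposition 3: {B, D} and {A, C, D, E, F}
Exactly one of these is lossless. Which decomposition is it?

Decomposition 2

Decomposition 1: common = {A, B}, closure = {A, B} → lossy.
Decomposition 2: common = {A, C, E}, closure = {A, C, D, E, F} → lossless.
Decomposition 3: common = {D}, closure = {A, C, D, F} → lossy.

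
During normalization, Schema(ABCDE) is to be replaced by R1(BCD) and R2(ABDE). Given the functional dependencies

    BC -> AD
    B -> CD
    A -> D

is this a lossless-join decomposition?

Common attributes: R1 ∩ R2 = {BD}.
Closure of {BD}: B → CD applies, adding C; BC → AD applies, adding A. So (BD)⁺ = {ABCD}.
This closure contains every attribute of R1, so R1 ∩ R2 → R1. The join is lossless.

Yes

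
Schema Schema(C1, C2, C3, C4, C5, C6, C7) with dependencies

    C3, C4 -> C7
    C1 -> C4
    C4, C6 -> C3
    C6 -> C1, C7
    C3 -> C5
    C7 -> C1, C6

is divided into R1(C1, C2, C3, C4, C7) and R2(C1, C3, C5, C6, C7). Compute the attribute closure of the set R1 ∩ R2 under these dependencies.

C1, C3, C4, C5, C6, C7

R1 ∩ R2 = {C1, C3, C7}.
C1 → C4 applies, adding C4
C3 → C5 applies, adding C5
C7 → C1, C6 applies, adding C6
Closure: {C1, C3, C4, C5, C6, C7}.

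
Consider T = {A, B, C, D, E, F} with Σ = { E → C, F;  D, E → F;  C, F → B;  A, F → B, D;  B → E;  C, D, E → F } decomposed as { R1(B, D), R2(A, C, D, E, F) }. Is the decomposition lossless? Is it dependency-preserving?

lossy and not dependency-preserving

Lossless test: (D)⁺ = {D}, which is a superkey of neither fragment — lossy.
Dependency preservation: the restricted closure of {C, F} across the fragments never reaches {B}, so C, F → B cannot be enforced without a join — not preserved.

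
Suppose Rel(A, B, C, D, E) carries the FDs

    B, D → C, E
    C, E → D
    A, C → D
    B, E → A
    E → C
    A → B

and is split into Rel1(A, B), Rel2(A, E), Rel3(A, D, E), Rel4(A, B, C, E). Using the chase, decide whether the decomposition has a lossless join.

Chase test. Columns are A, B, C, D, E; row i has aⱼ where attribute j ∈ Reli, else bᵢⱼ.
Initial tableau (one row per fragment):
  row 1: a1 a2 b13 b14 b15
  row 2: a1 b22 b23 b24 a5
  row 3: a1 b32 b33 a4 a5
  row 4: a1 a2 a3 b44 a5
Rows 2 and 3 agree on E; apply E→C and equate their C entries.
Rows 2 and 4 agree on E; apply E→C and equate their C entries.
Rows 1 and 2 agree on A; apply A→B and equate their B entries.
Rows 1 and 3 agree on A; apply A→B and equate their B entries.
Rows 2 and 3 agree on C, E; apply C, E→D and equate their D entries.
Rows 2 and 4 agree on C, E; apply C, E→D and equate their D entries.
Row 2 is now all distinguished symbols — the join is lossless.

Yes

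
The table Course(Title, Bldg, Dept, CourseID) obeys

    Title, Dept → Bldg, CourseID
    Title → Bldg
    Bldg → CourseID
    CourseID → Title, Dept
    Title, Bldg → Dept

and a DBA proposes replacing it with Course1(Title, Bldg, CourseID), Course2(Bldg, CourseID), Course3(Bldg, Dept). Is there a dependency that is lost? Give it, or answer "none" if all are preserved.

none

Title, Dept → Bldg, CourseID: restricted closure across fragments reaches Bldg, CourseID.
Title → Bldg lies within Course1.
Bldg → CourseID lies within Course1.
CourseID → Title, Dept: restricted closure across fragments reaches Title, Dept.
Title, Bldg → Dept: restricted closure across fragments reaches Dept.
Every dependency is enforceable on the fragments, so the decomposition is dependency-preserving.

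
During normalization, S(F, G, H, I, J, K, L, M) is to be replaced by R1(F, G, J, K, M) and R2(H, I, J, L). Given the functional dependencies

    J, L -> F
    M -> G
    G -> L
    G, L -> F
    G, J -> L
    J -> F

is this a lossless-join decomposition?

Common attributes: R1 ∩ R2 = {J}.
Closure of {J}: J → F applies, adding F. So (J)⁺ = {F, J}.
The closure contains neither all of R1 = {F, G, J, K, M} nor all of R2 = {H, I, J, L}, so the common attributes are not a superkey of either fragment. The join is lossy.

No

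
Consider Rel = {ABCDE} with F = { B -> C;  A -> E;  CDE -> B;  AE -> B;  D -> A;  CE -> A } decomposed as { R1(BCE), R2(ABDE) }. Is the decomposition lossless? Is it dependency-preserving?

lossless and dependency-preserving

Lossless test: (BE)⁺ = {ABCE}, which contains all of one fragment — lossless.
Dependency preservation: CDE → B; CE → A are not contained in any single fragment, but the restricted closure of each left-hand side across the fragments still reaches the right-hand side; the remaining FDs each lie inside some fragment. All dependencies are preserved.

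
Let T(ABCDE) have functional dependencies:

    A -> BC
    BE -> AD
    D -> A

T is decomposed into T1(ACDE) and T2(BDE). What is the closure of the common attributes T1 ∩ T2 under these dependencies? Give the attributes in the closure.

ABCDE

T1 ∩ T2 = {DE}.
D → A applies, adding A
A → BC applies, adding BC
Closure: {ABCDE}.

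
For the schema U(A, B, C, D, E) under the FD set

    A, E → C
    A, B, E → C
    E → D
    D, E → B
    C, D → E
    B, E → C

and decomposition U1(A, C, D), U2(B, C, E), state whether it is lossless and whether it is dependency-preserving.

lossy and not dependency-preserving

Lossless test: (C)⁺ = {C}, which is a superkey of neither fragment — lossy.
Dependency preservation: the restricted closure of {E} across the fragments never reaches {D}, so E → D cannot be enforced without a join — not preserved.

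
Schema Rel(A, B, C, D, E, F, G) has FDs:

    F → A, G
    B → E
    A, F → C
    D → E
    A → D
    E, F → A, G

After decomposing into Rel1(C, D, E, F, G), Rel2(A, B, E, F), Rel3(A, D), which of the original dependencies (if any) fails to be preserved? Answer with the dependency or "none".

none

F → A, G: restricted closure across fragments reaches A, G.
B → E lies within Rel2.
A, F → C: restricted closure across fragments reaches C.
D → E lies within Rel1.
A → D lies within Rel3.
E, F → A, G: restricted closure across fragments reaches A, G.
Every dependency is enforceable on the fragments, so the decomposition is dependency-preserving.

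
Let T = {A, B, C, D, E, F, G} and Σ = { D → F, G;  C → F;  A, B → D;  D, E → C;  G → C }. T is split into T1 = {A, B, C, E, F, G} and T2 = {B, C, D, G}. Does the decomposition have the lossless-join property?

Common attributes: T1 ∩ T2 = {B, C, G}.
Closure of {B, C, G}: C → F applies, adding F. So (B, C, G)⁺ = {B, C, F, G}.
The closure contains neither all of T1 = {A, B, C, E, F, G} nor all of T2 = {B, C, D, G}, so the common attributes are not a superkey of either fragment. The join is lossy.

No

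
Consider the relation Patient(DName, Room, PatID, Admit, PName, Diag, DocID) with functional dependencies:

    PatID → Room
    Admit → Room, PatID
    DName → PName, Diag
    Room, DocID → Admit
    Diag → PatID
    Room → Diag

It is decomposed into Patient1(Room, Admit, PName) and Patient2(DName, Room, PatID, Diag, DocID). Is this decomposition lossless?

Common attributes: Patient1 ∩ Patient2 = {Room}.
Closure of {Room}: Room → Diag applies, adding Diag; Diag → PatID applies, adding PatID. So (Room)⁺ = {Room, PatID, Diag}.
The closure contains neither all of Patient1 = {Room, Admit, PName} nor all of Patient2 = {DName, Room, PatID, Diag, DocID}, so the common attributes are not a superkey of either fragment. The join is lossy.

No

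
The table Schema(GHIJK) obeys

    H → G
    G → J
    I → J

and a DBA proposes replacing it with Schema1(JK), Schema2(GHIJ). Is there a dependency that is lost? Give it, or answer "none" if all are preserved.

none

H → G lies within Schema2.
G → J lies within Schema2.
I → J lies within Schema2.
Every dependency is enforceable on the fragments, so the decomposition is dependency-preserving.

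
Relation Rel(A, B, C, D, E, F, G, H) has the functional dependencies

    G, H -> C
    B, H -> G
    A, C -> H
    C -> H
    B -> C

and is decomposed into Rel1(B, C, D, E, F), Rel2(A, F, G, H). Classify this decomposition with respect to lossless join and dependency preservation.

lossy and not dependency-preserving

Lossless test: (F)⁺ = {F}, which is a superkey of neither fragment — lossy.
Dependency preservation: the restricted closure of {G, H} across the fragments never reaches {C}, so G, H → C cannot be enforced without a join — not preserved.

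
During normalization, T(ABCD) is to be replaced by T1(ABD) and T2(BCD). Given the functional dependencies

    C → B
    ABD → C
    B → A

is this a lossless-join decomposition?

Yes

Common attributes: T1 ∩ T2 = {BD}.
Closure of {BD}: B → A applies, adding A; ABD → C applies, adding C. So (BD)⁺ = {ABCD}.
This closure contains every attribute of T1, so T1 ∩ T2 → T1. The join is lossless.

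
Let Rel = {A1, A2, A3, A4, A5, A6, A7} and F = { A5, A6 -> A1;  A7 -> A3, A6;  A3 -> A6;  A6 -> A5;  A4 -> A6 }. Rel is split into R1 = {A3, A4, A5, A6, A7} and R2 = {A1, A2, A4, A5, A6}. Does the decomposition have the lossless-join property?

Common attributes: R1 ∩ R2 = {A4, A5, A6}.
Closure of {A4, A5, A6}: A5, A6 → A1 applies, adding A1. So (A4, A5, A6)⁺ = {A1, A4, A5, A6}.
The closure contains neither all of R1 = {A3, A4, A5, A6, A7} nor all of R2 = {A1, A2, A4, A5, A6}, so the common attributes are not a superkey of either fragment. The join is lossy.

No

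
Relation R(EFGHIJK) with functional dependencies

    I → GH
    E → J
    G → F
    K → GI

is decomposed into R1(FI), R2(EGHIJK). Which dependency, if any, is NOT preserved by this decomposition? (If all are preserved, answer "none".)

G → F

Check G → F: no single fragment contains all of {FG}, and the restricted closure of {G} across the fragments never reaches {F}.
I → GH is preserved.
E → J is preserved.
K → GI is preserved.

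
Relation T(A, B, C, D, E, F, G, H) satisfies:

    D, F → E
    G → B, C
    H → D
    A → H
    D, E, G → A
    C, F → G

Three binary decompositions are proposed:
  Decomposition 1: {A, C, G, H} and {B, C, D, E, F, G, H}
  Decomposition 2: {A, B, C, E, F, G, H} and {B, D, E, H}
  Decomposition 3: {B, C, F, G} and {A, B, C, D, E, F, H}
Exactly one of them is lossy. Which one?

Decomposition 1: common = {C, G, H}, closure = {B, C, D, G, H} → lossy.
Decomposition 2: common = {B, E, H}, closure = {B, D, E, H} → lossless.
Decomposition 3: common = {B, C, F}, closure = {B, C, F, G} → lossless.

Decomposition 1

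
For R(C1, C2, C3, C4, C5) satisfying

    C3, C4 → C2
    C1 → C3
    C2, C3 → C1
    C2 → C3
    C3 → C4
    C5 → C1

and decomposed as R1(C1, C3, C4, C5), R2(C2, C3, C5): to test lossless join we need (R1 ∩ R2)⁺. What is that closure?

C1, C2, C3, C4, C5

R1 ∩ R2 = {C3, C5}.
C3 → C4 applies, adding C4
C5 → C1 applies, adding C1
C3, C4 → C2 applies, adding C2
Closure: {C1, C2, C3, C4, C5}.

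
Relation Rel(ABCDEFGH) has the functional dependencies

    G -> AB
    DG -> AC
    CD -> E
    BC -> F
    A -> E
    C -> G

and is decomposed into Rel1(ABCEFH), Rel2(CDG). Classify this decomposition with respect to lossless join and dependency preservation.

Lossless test: (C)⁺ = {ABCEFG}, which is a superkey of neither fragment — lossy.
Dependency preservation: the restricted closure of {G} across the fragments never reaches {AB}, so G → AB cannot be enforced without a join — not preserved.

lossy and not dependency-preserving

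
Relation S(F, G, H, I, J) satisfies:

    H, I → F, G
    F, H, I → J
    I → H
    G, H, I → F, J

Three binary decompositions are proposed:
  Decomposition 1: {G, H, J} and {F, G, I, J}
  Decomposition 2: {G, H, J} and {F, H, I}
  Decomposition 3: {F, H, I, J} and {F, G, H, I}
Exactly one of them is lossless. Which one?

Decomposition 1: common = {G, J}, closure = {G, J} → lossy.
Decomposition 2: common = {H}, closure = {H} → lossy.
Decomposition 3: common = {F, H, I}, closure = {F, G, H, I, J} → lossless.

Decomposition 3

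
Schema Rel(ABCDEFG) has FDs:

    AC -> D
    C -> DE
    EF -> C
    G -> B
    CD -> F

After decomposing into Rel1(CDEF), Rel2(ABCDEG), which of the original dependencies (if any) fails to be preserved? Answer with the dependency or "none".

none

AC → D lies within Rel2.
C → DE lies within Rel1.
EF → C lies within Rel1.
G → B lies within Rel2.
CD → F lies within Rel1.
Every dependency is enforceable on the fragments, so the decomposition is dependency-preserving.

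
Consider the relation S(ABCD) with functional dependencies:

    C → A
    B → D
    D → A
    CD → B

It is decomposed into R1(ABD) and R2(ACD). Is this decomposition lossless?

Common attributes: R1 ∩ R2 = {AD}.
No dependency enlarges {AD}, so (AD)⁺ = {AD}.
The closure contains neither all of R1 = {ABD} nor all of R2 = {ACD}, so the common attributes are not a superkey of either fragment. The join is lossy.

No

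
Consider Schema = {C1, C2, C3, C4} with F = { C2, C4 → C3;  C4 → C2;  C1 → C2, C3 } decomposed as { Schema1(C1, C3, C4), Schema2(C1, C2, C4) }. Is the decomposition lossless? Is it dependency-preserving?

Lossless test: (C1, C4)⁺ = {C1, C2, C3, C4}, which contains all of one fragment — lossless.
Dependency preservation: C2, C4 → C3; C1 → C2, C3 are not contained in any single fragment, but the restricted closure of each left-hand side across the fragments still reaches the right-hand side; the remaining FDs each lie inside some fragment. All dependencies are preserved.

lossless and dependency-preserving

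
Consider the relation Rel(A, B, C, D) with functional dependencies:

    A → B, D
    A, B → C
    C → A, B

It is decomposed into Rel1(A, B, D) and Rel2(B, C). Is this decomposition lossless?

Common attributes: Rel1 ∩ Rel2 = {B}.
No dependency enlarges {B}, so (B)⁺ = {B}.
The closure contains neither all of Rel1 = {A, B, D} nor all of Rel2 = {B, C}, so the common attributes are not a superkey of either fragment. The join is lossy.

No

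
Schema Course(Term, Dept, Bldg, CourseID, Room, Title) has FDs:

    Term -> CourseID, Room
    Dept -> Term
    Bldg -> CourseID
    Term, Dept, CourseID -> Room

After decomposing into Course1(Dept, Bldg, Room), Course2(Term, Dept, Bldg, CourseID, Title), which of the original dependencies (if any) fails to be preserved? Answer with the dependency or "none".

Term -> CourseID, Room

Check Term → CourseID, Room: no single fragment contains all of {Term, CourseID, Room}, and the restricted closure of {Term} across the fragments never reaches {CourseID, Room}.
Dept → Term is preserved.
Bldg → CourseID is preserved.
Term, Dept, CourseID → Room is preserved.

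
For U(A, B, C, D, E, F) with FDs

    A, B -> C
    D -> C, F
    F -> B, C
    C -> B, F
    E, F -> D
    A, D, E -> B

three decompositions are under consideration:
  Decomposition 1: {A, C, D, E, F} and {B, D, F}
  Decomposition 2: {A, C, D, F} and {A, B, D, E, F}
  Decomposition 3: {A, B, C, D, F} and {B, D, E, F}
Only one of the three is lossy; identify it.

Decomposition 1: common = {D, F}, closure = {B, C, D, F} → lossless.
Decomposition 2: common = {A, D, F}, closure = {A, B, C, D, F} → lossless.
Decomposition 3: common = {B, D, F}, closure = {B, C, D, F} → lossy.

Decomposition 3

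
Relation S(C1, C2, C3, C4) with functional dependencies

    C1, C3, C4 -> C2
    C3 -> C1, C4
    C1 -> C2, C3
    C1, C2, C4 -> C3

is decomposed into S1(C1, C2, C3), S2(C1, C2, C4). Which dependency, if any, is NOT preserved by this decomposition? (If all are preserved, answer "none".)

none

C1, C3, C4 → C2: restricted closure across fragments reaches C2.
C3 → C1, C4: restricted closure across fragments reaches C1, C4.
C1 → C2, C3 lies within S1.
C1, C2, C4 → C3: restricted closure across fragments reaches C3.
Every dependency is enforceable on the fragments, so the decomposition is dependency-preserving.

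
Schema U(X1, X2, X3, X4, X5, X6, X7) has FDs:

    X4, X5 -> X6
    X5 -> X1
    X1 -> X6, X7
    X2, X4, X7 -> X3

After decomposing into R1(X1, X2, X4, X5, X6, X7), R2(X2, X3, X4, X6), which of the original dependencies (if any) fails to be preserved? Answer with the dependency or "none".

Check X2, X4, X7 → X3: no single fragment contains all of {X2, X3, X4, X7}, and the restricted closure of {X2, X4, X7} across the fragments never reaches {X3}.
X4, X5 → X6 is preserved.
X5 → X1 is preserved.
X1 → X6, X7 is preserved.

X2, X4, X7 -> X3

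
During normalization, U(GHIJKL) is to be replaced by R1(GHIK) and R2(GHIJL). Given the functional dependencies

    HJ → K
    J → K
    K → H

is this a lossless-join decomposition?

No

Common attributes: R1 ∩ R2 = {GHI}.
No dependency enlarges {GHI}, so (GHI)⁺ = {GHI}.
The closure contains neither all of R1 = {GHIK} nor all of R2 = {GHIJL}, so the common attributes are not a superkey of either fragment. The join is lossy.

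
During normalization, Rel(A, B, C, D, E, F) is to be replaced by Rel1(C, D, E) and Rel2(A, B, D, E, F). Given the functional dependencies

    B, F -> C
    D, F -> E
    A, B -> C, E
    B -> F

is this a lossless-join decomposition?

No

Common attributes: Rel1 ∩ Rel2 = {D, E}.
No dependency enlarges {D, E}, so (D, E)⁺ = {D, E}.
The closure contains neither all of Rel1 = {C, D, E} nor all of Rel2 = {A, B, D, E, F}, so the common attributes are not a superkey of either fragment. The join is lossy.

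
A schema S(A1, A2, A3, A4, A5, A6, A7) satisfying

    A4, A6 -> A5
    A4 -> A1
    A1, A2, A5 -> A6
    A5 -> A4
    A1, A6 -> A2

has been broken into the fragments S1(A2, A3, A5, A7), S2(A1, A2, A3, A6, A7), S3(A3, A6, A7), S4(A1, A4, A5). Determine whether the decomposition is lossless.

No

Chase test. Columns are A1, A2, A3, A4, A5, A6, A7; row i has aⱼ where attribute j ∈ Si, else bᵢⱼ.
Initial tableau (one row per fragment):
  row 1: b11 a2 a3 b14 a5 b16 a7
  row 2: a1 a2 a3 b24 b25 a6 a7
  row 3: b31 b32 a3 b34 b35 a6 a7
  row 4: a1 b42 b43 a4 a5 b46 b47
Rows 1 and 4 agree on A5; apply A5→A4 and equate their A4 entries.
Rows 1 and 4 agree on A4; apply A4→A1 and equate their A1 entries.
No row becomes fully distinguished — the join is lossy.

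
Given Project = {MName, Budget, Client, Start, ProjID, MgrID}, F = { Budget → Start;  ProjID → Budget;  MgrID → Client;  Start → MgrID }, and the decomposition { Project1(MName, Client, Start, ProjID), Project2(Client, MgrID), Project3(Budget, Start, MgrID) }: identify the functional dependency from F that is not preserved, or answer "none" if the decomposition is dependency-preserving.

Check ProjID → Budget: no single fragment contains all of {Budget, ProjID}, and the restricted closure of {ProjID} across the fragments never reaches {Budget}.
Budget → Start is preserved.
MgrID → Client is preserved.
Start → MgrID is preserved.

ProjID → Budget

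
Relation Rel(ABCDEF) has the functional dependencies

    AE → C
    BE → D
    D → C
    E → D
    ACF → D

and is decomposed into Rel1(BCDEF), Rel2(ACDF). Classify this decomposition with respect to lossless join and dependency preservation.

Lossless test: (CDF)⁺ = {CDF}, which is a superkey of neither fragment — lossy.
Dependency preservation: AE → C is not contained in any single fragment, but the restricted closure of its left-hand side across the fragments still reaches the right-hand side; the remaining FDs each lie inside some fragment. All dependencies are preserved.

lossy but dependency-preserving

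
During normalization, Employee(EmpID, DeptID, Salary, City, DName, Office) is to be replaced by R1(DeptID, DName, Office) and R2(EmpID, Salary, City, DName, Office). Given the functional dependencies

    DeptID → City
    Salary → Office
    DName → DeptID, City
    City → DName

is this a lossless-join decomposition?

Yes

Common attributes: R1 ∩ R2 = {DName, Office}.
Closure of {DName, Office}: DName → DeptID, City applies, adding DeptID, City. So (DName, Office)⁺ = {DeptID, City, DName, Office}.
This closure contains every attribute of R1, so R1 ∩ R2 → R1. The join is lossless.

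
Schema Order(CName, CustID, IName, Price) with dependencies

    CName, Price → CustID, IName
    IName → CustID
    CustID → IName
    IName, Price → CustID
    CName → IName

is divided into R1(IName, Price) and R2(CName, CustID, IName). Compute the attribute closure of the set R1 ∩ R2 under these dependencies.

CustID, IName

R1 ∩ R2 = {IName}.
IName → CustID applies, adding CustID
Closure: {CustID, IName}.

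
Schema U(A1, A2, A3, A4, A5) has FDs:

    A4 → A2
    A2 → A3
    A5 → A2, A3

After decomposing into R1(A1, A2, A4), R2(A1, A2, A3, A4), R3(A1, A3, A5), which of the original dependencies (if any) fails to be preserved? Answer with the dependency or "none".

A5 → A2, A3

Check A5 → A2, A3: no single fragment contains all of {A2, A3, A5}, and the restricted closure of {A5} across the fragments never reaches {A2, A3}.
A4 → A2 is preserved.
A2 → A3 is preserved.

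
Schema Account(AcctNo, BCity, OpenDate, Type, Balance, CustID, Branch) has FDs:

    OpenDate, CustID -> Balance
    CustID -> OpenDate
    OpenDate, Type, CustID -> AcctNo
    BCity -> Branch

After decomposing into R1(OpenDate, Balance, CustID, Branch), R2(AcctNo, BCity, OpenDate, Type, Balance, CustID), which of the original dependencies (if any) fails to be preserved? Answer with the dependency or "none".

BCity -> Branch

Check BCity → Branch: no single fragment contains all of {BCity, Branch}, and the restricted closure of {BCity} across the fragments never reaches {Branch}.
OpenDate, CustID → Balance is preserved.
CustID → OpenDate is preserved.
OpenDate, Type, CustID → AcctNo is preserved.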